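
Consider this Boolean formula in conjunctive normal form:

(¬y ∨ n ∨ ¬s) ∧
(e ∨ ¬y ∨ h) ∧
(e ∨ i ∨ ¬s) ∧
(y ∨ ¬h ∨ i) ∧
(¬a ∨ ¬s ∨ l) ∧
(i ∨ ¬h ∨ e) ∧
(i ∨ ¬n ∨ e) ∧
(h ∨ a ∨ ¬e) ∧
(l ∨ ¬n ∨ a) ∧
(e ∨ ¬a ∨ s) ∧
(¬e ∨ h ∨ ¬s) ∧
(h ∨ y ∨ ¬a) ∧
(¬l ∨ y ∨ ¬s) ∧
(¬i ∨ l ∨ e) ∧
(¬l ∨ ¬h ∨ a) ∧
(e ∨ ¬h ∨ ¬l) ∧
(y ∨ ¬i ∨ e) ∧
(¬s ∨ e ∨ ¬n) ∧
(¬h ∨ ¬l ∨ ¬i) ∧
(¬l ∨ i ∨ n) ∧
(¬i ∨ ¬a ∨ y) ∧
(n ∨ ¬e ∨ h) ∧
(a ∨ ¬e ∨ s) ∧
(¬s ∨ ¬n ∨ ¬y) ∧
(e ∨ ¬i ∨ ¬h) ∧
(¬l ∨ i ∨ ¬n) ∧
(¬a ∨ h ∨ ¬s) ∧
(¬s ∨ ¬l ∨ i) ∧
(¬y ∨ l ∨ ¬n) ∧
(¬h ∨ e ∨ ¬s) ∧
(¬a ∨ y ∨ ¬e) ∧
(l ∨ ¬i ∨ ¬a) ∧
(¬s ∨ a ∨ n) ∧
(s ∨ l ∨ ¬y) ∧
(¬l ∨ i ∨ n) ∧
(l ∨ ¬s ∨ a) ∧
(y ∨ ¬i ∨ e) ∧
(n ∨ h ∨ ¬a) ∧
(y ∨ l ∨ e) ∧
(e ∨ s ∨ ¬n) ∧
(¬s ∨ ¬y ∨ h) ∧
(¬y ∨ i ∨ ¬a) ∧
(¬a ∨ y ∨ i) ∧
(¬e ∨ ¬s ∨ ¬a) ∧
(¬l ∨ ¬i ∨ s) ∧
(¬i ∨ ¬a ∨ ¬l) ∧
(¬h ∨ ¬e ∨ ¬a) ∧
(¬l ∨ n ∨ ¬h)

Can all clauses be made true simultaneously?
No

No, the formula is not satisfiable.

No assignment of truth values to the variables can make all 48 clauses true simultaneously.

The formula is UNSAT (unsatisfiable).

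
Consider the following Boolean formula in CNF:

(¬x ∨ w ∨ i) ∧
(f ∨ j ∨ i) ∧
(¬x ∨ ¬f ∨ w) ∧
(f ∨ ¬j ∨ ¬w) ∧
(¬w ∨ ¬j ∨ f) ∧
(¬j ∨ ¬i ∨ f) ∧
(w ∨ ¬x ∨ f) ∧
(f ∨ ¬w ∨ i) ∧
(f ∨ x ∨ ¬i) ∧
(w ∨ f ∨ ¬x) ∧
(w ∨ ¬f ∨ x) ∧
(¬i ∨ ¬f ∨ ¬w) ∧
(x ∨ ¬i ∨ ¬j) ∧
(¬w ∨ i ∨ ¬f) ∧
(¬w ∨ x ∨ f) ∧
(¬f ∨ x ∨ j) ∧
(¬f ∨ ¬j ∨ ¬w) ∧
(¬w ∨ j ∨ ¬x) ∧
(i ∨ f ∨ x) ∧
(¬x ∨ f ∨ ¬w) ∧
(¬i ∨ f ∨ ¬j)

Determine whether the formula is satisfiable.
No

No, the formula is not satisfiable.

No assignment of truth values to the variables can make all 21 clauses true simultaneously.

The formula is UNSAT (unsatisfiable).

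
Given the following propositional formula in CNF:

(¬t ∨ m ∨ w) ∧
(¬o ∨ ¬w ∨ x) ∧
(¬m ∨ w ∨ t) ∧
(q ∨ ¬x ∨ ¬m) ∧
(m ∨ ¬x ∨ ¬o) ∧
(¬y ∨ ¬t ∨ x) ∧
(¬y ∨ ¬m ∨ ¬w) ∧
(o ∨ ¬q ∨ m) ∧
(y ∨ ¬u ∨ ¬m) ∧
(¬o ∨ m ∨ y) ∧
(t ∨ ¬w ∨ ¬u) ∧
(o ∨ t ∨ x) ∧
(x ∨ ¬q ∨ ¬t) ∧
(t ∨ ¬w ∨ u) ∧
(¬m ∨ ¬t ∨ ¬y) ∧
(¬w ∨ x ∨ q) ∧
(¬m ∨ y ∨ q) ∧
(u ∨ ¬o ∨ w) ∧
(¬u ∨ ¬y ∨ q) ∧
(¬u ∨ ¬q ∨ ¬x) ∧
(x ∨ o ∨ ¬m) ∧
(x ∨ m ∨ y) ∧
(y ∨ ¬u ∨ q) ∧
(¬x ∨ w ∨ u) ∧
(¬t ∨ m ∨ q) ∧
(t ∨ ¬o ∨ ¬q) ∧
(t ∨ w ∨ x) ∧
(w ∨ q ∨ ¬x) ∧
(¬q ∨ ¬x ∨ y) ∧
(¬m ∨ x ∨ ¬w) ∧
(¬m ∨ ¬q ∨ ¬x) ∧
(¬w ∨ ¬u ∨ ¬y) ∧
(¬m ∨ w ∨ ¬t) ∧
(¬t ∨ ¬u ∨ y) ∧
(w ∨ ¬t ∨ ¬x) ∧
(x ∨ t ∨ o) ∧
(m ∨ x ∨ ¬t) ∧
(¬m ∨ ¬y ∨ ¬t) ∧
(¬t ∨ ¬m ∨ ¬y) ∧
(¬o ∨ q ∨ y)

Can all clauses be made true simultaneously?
No

No, the formula is not satisfiable.

No assignment of truth values to the variables can make all 40 clauses true simultaneously.

The formula is UNSAT (unsatisfiable).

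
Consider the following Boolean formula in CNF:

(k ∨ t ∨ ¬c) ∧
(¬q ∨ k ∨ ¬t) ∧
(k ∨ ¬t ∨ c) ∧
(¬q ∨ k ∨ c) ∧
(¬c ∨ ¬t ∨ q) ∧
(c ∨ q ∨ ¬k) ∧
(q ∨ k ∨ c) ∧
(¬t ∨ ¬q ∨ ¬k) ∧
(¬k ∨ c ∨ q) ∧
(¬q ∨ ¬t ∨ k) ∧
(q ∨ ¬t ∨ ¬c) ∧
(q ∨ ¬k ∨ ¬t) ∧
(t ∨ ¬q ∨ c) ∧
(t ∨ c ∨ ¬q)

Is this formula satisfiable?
Yes

Yes, the formula is satisfiable.

One satisfying assignment is: q=False, k=True, t=False, c=True

Verification: With this assignment, all 14 clauses evaluate to true.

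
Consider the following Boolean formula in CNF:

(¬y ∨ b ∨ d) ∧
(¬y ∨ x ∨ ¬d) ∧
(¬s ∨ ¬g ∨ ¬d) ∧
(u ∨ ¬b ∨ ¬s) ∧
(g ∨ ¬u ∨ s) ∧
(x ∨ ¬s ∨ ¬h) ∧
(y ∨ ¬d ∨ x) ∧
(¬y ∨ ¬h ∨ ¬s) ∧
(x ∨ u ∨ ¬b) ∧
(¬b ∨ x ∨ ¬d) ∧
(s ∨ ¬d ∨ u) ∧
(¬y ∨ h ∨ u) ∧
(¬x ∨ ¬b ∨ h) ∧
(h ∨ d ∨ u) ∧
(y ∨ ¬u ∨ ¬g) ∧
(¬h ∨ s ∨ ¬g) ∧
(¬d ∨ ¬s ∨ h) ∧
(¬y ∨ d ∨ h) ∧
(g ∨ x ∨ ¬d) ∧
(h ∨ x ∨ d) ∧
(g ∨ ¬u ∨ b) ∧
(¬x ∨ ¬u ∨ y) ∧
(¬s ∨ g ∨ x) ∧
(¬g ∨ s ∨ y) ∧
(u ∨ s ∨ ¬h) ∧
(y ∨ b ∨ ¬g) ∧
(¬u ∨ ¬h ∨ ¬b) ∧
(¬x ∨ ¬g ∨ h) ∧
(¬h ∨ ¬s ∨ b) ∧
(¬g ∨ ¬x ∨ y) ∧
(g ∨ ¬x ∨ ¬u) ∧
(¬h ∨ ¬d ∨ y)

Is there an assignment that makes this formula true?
No

No, the formula is not satisfiable.

No assignment of truth values to the variables can make all 32 clauses true simultaneously.

The formula is UNSAT (unsatisfiable).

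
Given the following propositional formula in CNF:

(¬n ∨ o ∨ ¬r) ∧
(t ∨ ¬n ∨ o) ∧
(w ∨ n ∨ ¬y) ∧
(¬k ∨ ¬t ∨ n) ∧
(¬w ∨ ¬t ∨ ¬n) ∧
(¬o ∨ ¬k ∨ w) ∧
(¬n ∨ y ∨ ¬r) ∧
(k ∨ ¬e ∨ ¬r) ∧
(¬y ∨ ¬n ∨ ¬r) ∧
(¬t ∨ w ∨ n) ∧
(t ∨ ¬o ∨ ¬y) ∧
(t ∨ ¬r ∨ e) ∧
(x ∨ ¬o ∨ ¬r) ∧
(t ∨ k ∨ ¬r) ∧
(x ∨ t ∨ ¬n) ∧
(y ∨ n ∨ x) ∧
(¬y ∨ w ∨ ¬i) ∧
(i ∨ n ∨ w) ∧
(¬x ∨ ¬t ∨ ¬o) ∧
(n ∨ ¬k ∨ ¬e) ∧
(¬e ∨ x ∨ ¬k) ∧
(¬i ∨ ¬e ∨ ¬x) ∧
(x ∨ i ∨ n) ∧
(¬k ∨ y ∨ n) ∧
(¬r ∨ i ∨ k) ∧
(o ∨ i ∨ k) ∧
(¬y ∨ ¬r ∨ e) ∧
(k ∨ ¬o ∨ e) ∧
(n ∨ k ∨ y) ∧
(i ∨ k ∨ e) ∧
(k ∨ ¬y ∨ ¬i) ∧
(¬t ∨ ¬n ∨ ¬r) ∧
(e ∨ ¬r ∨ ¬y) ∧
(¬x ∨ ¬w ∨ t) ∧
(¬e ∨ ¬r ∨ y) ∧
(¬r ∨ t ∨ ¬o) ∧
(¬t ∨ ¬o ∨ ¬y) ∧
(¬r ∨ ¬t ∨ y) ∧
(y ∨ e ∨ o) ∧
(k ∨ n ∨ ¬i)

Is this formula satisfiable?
Yes

Yes, the formula is satisfiable.

One satisfying assignment is: t=True, k=True, r=False, o=False, x=False, w=False, n=True, y=True, i=False, e=False

Verification: With this assignment, all 40 clauses evaluate to true.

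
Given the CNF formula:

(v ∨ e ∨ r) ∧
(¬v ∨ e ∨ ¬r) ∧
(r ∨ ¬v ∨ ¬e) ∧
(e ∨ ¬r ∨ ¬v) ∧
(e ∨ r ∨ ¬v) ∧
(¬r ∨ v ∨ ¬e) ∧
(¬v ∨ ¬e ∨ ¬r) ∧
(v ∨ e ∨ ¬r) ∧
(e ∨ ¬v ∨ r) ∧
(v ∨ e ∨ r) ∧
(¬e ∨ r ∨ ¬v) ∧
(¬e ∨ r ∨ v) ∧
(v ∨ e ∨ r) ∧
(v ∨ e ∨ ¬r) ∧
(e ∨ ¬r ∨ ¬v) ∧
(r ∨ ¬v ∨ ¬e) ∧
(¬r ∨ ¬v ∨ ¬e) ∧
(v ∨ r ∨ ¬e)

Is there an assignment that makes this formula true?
No

No, the formula is not satisfiable.

No assignment of truth values to the variables can make all 18 clauses true simultaneously.

The formula is UNSAT (unsatisfiable).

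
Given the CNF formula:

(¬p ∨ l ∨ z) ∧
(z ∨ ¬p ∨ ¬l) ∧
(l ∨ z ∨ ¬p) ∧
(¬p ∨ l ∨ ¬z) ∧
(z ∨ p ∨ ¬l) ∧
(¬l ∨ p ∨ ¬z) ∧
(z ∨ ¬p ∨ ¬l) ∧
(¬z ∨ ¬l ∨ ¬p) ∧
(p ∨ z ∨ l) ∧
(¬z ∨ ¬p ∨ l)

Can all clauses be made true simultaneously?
Yes

Yes, the formula is satisfiable.

One satisfying assignment is: z=True, l=False, p=False

Verification: With this assignment, all 10 clauses evaluate to true.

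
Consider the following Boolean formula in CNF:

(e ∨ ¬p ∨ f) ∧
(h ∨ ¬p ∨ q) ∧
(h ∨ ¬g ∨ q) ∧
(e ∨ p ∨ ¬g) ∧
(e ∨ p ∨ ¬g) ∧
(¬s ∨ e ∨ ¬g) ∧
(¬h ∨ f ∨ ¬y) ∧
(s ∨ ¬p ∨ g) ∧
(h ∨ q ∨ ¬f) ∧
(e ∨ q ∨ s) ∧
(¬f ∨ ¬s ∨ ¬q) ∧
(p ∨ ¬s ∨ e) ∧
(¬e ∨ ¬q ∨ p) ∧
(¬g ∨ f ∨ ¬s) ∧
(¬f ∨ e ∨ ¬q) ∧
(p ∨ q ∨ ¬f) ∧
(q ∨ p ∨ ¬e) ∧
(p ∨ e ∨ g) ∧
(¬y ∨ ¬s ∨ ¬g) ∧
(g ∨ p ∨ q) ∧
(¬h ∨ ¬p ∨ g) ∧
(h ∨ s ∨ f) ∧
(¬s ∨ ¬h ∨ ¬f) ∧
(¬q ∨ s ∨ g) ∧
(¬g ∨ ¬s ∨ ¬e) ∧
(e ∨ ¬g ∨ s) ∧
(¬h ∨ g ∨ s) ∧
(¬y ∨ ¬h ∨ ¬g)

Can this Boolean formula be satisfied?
Yes

Yes, the formula is satisfiable.

One satisfying assignment is: y=False, q=True, s=True, h=False, e=True, g=False, f=False, p=True

Verification: With this assignment, all 28 clauses evaluate to true.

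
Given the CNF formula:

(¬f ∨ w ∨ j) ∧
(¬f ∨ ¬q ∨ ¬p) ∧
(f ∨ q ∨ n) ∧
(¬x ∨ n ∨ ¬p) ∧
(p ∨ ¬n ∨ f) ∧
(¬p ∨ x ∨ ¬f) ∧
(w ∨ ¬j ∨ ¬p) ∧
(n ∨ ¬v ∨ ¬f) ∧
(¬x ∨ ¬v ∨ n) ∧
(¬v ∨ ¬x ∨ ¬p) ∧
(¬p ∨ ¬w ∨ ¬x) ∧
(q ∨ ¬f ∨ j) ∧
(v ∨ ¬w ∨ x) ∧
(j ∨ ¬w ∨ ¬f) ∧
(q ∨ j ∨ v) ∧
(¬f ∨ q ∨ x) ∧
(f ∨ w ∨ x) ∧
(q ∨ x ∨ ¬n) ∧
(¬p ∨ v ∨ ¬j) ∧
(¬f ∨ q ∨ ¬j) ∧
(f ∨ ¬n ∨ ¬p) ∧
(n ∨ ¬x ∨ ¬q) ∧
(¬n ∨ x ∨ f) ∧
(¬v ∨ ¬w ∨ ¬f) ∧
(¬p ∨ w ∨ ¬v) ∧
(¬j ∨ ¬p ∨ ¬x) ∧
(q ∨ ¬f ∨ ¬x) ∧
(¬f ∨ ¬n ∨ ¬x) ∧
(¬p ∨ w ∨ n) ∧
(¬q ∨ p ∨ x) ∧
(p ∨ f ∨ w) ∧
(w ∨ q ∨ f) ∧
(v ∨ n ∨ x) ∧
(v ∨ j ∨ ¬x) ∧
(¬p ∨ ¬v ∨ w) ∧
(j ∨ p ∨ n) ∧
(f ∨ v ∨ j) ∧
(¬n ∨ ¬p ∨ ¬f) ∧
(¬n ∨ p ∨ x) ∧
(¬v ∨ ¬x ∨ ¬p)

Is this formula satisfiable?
Yes

Yes, the formula is satisfiable.

One satisfying assignment is: q=True, v=True, f=False, j=False, w=True, n=False, p=True, x=False

Verification: With this assignment, all 40 clauses evaluate to true.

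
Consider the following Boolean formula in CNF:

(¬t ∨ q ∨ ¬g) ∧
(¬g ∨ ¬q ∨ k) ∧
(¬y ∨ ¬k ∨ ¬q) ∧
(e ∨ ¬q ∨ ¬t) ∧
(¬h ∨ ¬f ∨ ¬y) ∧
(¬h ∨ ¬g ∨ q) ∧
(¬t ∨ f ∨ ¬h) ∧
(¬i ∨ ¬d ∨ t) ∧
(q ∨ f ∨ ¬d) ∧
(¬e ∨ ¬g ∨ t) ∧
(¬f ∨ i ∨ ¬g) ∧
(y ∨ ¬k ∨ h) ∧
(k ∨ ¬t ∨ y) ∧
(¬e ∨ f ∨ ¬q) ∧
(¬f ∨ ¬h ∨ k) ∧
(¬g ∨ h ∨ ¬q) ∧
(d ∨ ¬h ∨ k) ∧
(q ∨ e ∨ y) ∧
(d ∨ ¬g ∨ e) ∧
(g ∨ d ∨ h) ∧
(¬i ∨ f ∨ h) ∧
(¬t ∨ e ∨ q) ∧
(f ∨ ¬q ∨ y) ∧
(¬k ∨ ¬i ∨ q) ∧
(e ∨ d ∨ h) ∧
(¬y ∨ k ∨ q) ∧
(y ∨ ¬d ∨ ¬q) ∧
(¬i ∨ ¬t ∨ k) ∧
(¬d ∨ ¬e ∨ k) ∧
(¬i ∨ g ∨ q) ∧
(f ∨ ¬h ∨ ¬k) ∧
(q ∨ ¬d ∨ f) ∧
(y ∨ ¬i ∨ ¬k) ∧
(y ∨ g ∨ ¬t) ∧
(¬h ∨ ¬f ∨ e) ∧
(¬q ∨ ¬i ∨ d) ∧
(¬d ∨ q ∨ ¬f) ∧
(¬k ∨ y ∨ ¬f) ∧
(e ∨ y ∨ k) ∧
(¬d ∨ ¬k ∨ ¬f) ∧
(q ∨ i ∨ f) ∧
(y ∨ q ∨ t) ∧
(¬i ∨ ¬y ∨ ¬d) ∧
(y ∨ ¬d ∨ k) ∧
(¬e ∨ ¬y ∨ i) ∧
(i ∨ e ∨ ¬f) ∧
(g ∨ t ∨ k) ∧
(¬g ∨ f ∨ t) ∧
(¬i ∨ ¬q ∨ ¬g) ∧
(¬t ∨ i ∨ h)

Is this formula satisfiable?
No

No, the formula is not satisfiable.

No assignment of truth values to the variables can make all 50 clauses true simultaneously.

The formula is UNSAT (unsatisfiable).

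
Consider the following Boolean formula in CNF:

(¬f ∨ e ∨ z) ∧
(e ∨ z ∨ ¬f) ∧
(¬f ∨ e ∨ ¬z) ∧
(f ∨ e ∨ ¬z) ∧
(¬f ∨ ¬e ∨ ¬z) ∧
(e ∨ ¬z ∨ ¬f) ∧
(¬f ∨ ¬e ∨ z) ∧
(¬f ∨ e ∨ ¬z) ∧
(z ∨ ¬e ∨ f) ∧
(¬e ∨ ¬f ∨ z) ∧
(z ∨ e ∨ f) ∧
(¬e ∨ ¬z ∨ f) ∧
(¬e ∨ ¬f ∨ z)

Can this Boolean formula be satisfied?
No

No, the formula is not satisfiable.

No assignment of truth values to the variables can make all 13 clauses true simultaneously.

The formula is UNSAT (unsatisfiable).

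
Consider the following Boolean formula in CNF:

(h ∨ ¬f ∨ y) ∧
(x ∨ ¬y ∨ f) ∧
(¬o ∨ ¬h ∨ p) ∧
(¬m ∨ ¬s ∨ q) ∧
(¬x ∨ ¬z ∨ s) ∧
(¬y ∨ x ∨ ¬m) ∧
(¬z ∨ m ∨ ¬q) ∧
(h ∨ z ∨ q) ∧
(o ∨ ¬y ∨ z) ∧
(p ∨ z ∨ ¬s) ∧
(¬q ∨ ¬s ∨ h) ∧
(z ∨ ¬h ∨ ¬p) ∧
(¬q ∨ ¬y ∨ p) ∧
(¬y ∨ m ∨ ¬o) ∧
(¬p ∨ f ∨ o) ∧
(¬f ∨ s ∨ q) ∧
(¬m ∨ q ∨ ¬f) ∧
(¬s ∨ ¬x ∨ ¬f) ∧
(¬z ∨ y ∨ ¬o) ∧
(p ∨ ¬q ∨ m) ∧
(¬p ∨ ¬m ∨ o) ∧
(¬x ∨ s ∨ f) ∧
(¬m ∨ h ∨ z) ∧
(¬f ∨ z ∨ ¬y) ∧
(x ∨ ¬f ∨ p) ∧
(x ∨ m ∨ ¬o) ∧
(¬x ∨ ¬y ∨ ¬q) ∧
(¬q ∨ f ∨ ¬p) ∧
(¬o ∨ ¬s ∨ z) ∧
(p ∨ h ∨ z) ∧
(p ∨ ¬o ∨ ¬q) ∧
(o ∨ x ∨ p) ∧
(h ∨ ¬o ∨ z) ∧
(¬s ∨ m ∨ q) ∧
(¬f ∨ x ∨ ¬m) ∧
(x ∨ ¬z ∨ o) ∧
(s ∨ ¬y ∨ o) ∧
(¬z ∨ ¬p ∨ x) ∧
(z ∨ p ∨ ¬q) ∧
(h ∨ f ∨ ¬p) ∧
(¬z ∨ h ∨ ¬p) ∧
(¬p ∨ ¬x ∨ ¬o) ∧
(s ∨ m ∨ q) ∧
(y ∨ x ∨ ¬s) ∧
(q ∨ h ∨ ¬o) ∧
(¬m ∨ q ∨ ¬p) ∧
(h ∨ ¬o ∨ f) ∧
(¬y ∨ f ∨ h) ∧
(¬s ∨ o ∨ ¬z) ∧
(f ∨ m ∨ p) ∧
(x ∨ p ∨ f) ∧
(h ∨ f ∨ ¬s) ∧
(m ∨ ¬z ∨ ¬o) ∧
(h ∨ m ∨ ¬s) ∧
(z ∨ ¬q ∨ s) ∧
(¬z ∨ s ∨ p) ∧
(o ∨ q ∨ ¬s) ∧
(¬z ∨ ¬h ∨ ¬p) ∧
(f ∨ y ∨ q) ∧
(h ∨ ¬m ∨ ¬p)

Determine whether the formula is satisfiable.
No

No, the formula is not satisfiable.

No assignment of truth values to the variables can make all 60 clauses true simultaneously.

The formula is UNSAT (unsatisfiable).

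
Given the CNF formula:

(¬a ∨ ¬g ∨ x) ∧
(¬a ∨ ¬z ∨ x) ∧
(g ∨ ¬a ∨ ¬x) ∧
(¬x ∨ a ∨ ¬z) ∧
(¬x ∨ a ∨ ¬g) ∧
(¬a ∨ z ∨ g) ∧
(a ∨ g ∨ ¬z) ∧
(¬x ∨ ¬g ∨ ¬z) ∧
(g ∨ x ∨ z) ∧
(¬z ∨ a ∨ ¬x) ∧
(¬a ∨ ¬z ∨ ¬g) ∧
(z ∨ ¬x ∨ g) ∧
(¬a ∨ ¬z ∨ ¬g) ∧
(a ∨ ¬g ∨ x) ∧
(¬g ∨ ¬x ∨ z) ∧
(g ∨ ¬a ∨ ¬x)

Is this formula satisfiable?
No

No, the formula is not satisfiable.

No assignment of truth values to the variables can make all 16 clauses true simultaneously.

The formula is UNSAT (unsatisfiable).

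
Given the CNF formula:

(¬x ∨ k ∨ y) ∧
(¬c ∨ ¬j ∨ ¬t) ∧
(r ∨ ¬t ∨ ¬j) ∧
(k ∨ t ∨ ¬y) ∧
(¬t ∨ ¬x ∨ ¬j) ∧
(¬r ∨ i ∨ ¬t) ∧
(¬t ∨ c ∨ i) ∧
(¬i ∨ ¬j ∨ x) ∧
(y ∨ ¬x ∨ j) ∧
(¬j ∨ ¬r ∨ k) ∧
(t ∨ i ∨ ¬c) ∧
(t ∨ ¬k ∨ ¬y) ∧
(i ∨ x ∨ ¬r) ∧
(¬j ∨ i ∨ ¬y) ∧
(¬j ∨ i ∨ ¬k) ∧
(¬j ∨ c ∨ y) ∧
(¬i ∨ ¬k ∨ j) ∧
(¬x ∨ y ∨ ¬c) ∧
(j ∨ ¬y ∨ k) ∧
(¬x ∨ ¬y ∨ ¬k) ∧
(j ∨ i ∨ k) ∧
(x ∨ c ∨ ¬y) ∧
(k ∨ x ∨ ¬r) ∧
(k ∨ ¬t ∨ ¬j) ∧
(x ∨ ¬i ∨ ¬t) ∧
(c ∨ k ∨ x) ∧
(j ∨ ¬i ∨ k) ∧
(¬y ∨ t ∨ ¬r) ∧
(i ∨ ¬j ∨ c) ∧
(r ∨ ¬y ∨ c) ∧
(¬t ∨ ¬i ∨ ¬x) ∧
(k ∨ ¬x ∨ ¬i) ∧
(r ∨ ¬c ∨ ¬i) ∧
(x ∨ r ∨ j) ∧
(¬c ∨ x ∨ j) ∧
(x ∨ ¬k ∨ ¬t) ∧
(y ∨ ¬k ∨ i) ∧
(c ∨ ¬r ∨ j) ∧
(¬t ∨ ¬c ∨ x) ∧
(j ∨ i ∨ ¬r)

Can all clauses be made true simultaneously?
No

No, the formula is not satisfiable.

No assignment of truth values to the variables can make all 40 clauses true simultaneously.

The formula is UNSAT (unsatisfiable).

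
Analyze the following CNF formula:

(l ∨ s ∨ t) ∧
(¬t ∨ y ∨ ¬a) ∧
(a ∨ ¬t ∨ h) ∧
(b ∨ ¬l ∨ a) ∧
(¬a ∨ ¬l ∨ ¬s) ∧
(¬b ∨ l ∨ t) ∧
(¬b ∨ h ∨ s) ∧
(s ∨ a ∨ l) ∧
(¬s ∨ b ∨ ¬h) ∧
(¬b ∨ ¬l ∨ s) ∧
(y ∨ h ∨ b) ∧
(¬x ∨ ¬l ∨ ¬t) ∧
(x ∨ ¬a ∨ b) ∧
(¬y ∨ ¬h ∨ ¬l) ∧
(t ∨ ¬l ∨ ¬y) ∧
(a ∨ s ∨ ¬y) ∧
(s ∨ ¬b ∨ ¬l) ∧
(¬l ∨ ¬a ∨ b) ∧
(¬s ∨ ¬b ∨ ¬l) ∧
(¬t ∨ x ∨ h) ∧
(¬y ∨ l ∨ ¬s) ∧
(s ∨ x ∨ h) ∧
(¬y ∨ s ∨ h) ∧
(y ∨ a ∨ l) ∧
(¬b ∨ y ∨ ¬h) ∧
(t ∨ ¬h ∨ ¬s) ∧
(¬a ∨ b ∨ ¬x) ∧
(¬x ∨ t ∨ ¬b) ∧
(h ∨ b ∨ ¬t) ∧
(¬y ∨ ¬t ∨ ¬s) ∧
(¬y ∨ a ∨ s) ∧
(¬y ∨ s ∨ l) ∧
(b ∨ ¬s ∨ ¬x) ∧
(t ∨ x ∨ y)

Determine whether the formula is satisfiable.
No

No, the formula is not satisfiable.

No assignment of truth values to the variables can make all 34 clauses true simultaneously.

The formula is UNSAT (unsatisfiable).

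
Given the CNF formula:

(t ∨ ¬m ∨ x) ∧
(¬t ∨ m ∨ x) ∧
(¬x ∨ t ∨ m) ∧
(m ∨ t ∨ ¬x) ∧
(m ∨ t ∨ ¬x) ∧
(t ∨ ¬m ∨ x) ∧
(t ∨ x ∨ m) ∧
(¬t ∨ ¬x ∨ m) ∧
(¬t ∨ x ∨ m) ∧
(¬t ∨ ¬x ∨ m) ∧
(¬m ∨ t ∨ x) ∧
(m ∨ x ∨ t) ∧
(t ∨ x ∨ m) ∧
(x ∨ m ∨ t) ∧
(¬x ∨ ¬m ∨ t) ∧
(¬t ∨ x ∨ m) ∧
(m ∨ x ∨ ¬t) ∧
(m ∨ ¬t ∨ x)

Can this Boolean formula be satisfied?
Yes

Yes, the formula is satisfiable.

One satisfying assignment is: m=True, x=False, t=True

Verification: With this assignment, all 18 clauses evaluate to true.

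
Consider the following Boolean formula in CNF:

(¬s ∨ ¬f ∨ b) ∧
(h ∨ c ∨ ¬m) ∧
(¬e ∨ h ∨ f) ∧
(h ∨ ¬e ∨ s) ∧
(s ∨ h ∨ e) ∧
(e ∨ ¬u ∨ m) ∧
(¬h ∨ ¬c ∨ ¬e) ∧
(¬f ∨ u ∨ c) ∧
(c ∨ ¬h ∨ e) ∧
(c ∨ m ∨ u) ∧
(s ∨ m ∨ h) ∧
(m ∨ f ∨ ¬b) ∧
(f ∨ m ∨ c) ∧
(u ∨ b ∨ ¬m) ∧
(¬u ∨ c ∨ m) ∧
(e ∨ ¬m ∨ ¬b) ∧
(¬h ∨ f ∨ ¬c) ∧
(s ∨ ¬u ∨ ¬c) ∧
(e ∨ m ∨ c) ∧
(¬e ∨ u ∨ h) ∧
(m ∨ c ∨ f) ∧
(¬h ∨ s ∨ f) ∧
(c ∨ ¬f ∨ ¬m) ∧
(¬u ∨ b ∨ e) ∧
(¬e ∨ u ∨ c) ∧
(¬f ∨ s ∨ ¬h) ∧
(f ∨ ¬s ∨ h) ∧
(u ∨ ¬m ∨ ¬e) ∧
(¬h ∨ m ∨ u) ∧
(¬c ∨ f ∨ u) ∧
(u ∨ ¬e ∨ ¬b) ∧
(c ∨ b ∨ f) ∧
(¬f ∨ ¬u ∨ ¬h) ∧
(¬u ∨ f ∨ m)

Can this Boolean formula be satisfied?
Yes

Yes, the formula is satisfiable.

One satisfying assignment is: s=True, f=False, m=True, c=False, b=True, u=True, h=True, e=True

Verification: With this assignment, all 34 clauses evaluate to true.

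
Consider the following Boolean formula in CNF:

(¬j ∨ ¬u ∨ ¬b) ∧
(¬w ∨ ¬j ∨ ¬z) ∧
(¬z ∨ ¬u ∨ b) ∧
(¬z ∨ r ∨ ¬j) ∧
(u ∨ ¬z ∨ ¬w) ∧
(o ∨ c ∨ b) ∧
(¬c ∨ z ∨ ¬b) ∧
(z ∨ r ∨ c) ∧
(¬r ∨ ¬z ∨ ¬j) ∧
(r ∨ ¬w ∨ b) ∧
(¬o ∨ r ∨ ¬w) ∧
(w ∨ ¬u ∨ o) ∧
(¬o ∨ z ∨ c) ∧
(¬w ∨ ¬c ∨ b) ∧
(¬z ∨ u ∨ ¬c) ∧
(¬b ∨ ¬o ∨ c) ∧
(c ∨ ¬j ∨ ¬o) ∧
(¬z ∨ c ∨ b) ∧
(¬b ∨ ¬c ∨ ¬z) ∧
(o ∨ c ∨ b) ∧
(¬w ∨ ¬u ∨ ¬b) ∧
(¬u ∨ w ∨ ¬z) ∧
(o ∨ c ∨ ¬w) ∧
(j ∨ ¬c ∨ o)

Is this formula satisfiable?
Yes

Yes, the formula is satisfiable.

One satisfying assignment is: o=False, j=False, u=False, w=False, b=True, z=True, c=False, r=False

Verification: With this assignment, all 24 clauses evaluate to true.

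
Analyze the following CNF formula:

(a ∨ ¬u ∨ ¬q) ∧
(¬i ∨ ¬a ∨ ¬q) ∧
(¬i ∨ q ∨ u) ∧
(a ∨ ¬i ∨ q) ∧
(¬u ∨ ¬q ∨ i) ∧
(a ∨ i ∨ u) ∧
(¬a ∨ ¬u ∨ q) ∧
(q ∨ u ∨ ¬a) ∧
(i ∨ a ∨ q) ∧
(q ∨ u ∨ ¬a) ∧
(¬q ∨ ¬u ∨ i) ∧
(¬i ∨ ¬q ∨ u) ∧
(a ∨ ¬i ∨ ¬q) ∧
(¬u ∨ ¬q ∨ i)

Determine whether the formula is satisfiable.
Yes

Yes, the formula is satisfiable.

One satisfying assignment is: a=True, u=False, i=False, q=True

Verification: With this assignment, all 14 clauses evaluate to true.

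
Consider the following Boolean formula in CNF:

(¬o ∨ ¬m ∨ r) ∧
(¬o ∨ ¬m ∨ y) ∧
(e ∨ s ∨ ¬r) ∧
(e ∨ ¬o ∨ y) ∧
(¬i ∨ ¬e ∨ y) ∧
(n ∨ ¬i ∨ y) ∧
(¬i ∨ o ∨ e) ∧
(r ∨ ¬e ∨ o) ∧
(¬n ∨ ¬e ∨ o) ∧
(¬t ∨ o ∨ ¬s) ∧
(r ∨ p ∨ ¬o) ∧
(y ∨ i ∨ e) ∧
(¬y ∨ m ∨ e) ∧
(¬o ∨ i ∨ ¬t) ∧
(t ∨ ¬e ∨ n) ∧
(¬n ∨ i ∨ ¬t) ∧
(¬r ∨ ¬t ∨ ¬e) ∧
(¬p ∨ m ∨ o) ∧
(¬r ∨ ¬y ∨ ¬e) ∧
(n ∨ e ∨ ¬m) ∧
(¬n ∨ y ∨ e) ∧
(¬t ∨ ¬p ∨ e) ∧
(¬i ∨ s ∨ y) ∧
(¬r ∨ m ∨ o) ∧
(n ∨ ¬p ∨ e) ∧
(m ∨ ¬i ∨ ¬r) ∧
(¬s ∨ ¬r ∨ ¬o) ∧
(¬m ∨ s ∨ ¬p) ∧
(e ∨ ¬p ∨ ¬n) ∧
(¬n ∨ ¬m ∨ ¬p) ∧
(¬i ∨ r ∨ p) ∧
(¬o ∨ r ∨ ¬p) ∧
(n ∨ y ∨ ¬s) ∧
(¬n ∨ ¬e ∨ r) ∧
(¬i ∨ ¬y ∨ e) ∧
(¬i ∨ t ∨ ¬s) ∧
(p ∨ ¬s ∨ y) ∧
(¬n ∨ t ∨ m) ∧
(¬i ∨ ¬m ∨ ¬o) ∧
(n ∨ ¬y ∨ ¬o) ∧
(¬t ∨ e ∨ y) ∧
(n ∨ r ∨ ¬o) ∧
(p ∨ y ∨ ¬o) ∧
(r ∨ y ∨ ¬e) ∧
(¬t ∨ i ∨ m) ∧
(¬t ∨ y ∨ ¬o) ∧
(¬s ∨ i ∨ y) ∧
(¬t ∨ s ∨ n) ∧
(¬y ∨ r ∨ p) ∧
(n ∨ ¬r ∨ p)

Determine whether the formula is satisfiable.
Yes

Yes, the formula is satisfiable.

One satisfying assignment is: i=False, t=False, y=True, n=True, s=True, e=False, o=False, r=True, p=False, m=True

Verification: With this assignment, all 50 clauses evaluate to true.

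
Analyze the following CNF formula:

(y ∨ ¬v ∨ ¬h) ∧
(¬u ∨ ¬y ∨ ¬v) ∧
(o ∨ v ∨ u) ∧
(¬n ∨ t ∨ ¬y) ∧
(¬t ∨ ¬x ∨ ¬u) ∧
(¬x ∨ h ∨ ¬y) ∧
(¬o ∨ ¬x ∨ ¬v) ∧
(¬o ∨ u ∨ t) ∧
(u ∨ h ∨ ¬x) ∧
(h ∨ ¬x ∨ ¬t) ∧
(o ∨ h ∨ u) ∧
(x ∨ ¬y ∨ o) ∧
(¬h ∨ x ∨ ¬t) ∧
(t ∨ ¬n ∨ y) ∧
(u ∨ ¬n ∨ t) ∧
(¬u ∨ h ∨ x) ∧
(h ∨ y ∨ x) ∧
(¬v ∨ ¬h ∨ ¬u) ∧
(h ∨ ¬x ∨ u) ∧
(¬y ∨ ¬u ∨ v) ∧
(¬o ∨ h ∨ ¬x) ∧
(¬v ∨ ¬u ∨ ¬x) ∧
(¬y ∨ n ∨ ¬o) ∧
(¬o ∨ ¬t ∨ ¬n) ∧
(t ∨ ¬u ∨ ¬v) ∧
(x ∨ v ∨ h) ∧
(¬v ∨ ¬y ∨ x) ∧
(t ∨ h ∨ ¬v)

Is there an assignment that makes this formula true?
Yes

Yes, the formula is satisfiable.

One satisfying assignment is: h=True, t=False, v=False, x=False, n=False, o=False, y=False, u=True

Verification: With this assignment, all 28 clauses evaluate to true.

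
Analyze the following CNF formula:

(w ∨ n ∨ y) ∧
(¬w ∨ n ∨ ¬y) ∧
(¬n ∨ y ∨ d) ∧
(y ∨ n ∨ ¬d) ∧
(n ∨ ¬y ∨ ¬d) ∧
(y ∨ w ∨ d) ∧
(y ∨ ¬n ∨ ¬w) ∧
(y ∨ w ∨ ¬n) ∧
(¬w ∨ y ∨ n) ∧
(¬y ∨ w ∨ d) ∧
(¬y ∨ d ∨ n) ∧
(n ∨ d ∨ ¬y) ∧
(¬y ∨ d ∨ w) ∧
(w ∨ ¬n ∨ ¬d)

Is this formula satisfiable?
Yes

Yes, the formula is satisfiable.

One satisfying assignment is: d=False, w=True, y=True, n=True

Verification: With this assignment, all 14 clauses evaluate to true.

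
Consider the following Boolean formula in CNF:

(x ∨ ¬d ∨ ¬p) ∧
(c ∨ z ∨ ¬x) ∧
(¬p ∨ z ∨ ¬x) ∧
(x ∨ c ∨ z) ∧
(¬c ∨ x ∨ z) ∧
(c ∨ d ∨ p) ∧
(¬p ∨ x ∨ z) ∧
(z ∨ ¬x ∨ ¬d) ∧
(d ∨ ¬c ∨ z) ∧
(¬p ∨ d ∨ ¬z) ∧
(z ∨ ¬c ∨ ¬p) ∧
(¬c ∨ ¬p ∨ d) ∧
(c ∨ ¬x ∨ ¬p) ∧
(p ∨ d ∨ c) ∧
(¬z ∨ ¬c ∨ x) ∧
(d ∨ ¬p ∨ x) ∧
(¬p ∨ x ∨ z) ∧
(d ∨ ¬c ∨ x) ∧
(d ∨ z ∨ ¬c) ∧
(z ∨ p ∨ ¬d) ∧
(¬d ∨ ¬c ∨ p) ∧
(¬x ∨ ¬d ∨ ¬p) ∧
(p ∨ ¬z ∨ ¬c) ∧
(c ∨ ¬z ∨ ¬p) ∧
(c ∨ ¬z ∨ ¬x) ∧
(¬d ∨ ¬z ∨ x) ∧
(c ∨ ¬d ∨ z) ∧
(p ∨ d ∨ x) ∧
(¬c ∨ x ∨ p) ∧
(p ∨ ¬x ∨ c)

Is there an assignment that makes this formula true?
No

No, the formula is not satisfiable.

No assignment of truth values to the variables can make all 30 clauses true simultaneously.

The formula is UNSAT (unsatisfiable).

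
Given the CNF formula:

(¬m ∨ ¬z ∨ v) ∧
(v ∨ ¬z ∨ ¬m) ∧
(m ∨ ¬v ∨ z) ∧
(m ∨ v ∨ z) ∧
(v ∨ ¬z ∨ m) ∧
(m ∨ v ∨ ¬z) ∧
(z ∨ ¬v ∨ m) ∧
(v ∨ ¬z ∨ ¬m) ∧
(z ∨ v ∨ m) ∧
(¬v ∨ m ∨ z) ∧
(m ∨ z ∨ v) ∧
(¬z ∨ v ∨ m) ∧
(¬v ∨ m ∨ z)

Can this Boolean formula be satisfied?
Yes

Yes, the formula is satisfiable.

One satisfying assignment is: m=False, v=True, z=True

Verification: With this assignment, all 13 clauses evaluate to true.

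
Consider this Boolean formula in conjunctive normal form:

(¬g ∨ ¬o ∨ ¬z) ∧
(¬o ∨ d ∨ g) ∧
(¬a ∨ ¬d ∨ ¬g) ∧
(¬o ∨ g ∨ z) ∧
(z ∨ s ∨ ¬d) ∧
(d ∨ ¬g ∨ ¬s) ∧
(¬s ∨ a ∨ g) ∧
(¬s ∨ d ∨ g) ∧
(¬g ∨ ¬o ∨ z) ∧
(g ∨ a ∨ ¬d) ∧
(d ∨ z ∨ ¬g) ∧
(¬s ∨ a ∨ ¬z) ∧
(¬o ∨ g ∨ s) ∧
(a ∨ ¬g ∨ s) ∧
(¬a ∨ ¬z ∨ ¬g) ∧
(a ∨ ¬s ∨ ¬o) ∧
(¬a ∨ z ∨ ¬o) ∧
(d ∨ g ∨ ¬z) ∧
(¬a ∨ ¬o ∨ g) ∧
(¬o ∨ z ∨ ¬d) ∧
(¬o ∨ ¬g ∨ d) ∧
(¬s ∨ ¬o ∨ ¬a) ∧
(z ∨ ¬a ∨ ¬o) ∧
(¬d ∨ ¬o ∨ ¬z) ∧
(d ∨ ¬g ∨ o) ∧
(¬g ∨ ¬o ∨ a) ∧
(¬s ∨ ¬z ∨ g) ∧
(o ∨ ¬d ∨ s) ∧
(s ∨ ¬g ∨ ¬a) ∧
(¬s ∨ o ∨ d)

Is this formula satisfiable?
Yes

Yes, the formula is satisfiable.

One satisfying assignment is: a=False, d=False, g=False, s=False, z=False, o=False

Verification: With this assignment, all 30 clauses evaluate to true.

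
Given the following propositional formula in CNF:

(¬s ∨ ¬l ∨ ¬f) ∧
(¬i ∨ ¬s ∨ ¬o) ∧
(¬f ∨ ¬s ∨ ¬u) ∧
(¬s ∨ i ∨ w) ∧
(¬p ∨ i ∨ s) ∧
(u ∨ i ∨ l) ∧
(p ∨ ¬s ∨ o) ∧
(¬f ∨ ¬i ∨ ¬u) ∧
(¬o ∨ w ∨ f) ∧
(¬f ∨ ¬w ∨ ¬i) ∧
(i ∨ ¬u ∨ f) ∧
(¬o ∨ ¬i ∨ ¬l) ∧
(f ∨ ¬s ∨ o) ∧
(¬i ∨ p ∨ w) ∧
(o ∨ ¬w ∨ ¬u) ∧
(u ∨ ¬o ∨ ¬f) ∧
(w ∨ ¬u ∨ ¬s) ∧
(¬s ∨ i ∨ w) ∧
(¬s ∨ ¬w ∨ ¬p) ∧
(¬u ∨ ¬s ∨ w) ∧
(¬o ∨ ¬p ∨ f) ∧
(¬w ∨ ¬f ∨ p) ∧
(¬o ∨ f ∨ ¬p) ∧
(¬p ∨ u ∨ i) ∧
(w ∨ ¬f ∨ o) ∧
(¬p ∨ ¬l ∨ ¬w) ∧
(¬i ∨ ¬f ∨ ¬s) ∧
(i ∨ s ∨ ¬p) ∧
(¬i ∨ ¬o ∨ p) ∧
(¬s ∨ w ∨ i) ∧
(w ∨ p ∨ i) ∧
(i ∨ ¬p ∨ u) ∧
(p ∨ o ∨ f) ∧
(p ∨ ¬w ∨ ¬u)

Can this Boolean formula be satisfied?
Yes

Yes, the formula is satisfiable.

One satisfying assignment is: p=False, l=True, s=False, w=True, o=True, i=False, u=False, f=False

Verification: With this assignment, all 34 clauses evaluate to true.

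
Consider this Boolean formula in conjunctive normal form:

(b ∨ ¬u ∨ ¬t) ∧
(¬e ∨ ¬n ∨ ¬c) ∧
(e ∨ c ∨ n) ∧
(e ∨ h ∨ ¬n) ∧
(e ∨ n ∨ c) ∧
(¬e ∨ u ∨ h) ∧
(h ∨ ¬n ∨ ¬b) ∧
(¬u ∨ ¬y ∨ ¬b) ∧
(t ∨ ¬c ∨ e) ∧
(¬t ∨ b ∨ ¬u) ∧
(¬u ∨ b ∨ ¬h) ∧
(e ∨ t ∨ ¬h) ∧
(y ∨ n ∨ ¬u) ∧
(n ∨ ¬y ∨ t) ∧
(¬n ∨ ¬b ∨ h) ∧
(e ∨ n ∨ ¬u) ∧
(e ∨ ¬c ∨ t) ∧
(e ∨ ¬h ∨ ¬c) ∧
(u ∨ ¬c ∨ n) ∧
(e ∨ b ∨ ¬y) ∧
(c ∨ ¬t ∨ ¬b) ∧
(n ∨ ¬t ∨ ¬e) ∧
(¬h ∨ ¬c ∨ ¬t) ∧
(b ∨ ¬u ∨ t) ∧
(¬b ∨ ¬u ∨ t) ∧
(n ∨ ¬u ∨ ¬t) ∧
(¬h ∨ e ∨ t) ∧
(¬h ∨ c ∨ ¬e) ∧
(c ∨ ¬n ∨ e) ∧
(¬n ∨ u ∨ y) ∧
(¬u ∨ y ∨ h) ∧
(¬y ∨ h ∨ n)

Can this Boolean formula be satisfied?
No

No, the formula is not satisfiable.

No assignment of truth values to the variables can make all 32 clauses true simultaneously.

The formula is UNSAT (unsatisfiable).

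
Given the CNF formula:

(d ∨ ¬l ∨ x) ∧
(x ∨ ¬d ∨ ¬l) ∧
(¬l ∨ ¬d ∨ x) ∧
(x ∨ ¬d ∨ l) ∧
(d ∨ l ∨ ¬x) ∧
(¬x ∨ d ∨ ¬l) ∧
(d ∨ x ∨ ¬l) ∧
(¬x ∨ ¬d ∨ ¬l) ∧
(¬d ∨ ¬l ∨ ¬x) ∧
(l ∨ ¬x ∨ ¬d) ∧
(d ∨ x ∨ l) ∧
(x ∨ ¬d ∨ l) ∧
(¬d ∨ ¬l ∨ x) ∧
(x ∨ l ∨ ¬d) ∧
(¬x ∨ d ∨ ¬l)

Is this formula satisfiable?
No

No, the formula is not satisfiable.

No assignment of truth values to the variables can make all 15 clauses true simultaneously.

The formula is UNSAT (unsatisfiable).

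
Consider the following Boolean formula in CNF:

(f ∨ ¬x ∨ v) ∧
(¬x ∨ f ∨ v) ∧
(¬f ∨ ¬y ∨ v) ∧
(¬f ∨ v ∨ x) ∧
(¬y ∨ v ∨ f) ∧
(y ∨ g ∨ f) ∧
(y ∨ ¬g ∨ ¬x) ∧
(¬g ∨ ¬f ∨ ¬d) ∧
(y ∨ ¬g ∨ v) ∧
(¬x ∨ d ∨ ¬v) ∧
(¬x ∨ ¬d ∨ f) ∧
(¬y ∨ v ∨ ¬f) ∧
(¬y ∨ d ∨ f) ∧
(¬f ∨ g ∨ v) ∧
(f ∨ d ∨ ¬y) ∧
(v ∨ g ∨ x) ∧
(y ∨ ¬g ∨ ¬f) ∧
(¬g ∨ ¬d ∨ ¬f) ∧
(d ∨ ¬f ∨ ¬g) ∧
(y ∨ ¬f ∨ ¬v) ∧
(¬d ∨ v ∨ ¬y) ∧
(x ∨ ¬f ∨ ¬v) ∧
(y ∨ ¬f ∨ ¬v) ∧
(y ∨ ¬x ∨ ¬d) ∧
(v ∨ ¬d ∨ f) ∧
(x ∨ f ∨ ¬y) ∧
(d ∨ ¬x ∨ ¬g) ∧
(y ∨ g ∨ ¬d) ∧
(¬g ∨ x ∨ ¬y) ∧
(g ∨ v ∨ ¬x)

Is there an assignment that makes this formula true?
Yes

Yes, the formula is satisfiable.

One satisfying assignment is: v=True, f=True, g=False, x=True, y=True, d=True

Verification: With this assignment, all 30 clauses evaluate to true.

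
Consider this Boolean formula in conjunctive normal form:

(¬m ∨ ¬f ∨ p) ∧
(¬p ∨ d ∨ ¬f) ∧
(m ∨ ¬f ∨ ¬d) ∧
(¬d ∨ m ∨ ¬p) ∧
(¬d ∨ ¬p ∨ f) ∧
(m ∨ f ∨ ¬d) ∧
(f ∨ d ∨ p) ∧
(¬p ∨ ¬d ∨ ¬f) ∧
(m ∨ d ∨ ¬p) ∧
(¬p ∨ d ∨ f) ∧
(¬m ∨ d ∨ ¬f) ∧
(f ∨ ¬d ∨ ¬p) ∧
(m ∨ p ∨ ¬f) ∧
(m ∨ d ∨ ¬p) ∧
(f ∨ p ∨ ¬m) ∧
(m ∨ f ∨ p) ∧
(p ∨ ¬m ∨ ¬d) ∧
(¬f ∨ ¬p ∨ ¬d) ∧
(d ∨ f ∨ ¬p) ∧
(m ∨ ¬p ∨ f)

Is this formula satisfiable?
No

No, the formula is not satisfiable.

No assignment of truth values to the variables can make all 20 clauses true simultaneously.

The formula is UNSAT (unsatisfiable).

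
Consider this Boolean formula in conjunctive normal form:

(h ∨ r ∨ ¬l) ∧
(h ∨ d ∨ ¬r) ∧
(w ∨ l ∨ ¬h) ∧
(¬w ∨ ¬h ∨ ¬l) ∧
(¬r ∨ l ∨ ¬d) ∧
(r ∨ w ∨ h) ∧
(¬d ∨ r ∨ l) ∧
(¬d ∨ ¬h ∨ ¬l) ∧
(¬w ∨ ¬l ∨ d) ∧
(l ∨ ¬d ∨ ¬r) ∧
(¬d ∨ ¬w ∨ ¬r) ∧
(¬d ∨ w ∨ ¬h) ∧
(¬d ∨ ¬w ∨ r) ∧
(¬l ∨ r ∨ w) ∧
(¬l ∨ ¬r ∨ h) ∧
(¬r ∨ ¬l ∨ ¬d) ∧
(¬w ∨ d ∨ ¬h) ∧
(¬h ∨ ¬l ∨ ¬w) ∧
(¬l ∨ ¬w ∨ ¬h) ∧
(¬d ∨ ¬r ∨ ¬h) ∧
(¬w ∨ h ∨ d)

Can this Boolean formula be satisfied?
Yes

Yes, the formula is satisfiable.

One satisfying assignment is: l=True, r=True, w=False, d=False, h=True

Verification: With this assignment, all 21 clauses evaluate to true.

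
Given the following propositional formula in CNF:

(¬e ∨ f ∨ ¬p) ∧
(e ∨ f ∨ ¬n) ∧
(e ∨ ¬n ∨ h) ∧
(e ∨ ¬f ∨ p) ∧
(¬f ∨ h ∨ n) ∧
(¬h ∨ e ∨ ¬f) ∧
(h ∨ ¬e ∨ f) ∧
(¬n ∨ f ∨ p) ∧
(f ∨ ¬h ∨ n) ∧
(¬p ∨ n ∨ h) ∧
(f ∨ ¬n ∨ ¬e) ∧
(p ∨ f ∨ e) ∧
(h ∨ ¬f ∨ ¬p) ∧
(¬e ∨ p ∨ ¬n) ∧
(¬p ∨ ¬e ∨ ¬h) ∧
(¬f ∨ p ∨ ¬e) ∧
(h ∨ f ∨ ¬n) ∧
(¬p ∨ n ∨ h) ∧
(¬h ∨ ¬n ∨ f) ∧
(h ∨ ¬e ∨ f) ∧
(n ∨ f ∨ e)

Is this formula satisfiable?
No

No, the formula is not satisfiable.

No assignment of truth values to the variables can make all 21 clauses true simultaneously.

The formula is UNSAT (unsatisfiable).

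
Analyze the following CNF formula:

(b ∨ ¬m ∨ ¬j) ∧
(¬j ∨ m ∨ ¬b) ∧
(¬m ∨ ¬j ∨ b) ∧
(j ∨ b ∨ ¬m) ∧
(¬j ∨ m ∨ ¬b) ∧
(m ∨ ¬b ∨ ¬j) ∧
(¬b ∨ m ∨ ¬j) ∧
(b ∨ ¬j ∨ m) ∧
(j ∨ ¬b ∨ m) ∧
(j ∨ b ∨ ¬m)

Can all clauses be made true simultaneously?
Yes

Yes, the formula is satisfiable.

One satisfying assignment is: m=False, j=False, b=False

Verification: With this assignment, all 10 clauses evaluate to true.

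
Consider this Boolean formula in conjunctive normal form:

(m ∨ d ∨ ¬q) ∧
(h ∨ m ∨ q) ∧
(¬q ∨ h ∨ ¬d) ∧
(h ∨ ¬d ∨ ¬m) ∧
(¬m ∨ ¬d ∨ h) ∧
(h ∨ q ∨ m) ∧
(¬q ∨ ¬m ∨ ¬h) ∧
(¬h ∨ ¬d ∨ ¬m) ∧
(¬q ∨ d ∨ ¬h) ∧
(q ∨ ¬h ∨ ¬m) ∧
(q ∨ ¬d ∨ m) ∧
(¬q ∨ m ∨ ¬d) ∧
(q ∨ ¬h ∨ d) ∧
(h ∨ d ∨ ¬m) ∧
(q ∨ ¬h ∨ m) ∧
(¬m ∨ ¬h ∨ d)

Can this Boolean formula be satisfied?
No

No, the formula is not satisfiable.

No assignment of truth values to the variables can make all 16 clauses true simultaneously.

The formula is UNSAT (unsatisfiable).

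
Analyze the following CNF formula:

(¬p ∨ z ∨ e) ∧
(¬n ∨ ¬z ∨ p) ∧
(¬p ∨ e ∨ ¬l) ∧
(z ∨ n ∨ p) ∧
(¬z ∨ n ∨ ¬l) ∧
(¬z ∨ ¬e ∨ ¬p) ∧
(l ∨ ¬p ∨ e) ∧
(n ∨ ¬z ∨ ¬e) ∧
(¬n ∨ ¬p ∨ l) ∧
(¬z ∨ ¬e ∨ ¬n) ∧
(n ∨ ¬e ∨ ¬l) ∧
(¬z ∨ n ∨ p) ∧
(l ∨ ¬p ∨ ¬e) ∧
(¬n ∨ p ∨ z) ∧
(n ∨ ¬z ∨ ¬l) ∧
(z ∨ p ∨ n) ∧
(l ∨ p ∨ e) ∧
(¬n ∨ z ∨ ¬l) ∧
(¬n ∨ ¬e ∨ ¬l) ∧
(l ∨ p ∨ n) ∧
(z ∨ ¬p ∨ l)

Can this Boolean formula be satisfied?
No

No, the formula is not satisfiable.

No assignment of truth values to the variables can make all 21 clauses true simultaneously.

The formula is UNSAT (unsatisfiable).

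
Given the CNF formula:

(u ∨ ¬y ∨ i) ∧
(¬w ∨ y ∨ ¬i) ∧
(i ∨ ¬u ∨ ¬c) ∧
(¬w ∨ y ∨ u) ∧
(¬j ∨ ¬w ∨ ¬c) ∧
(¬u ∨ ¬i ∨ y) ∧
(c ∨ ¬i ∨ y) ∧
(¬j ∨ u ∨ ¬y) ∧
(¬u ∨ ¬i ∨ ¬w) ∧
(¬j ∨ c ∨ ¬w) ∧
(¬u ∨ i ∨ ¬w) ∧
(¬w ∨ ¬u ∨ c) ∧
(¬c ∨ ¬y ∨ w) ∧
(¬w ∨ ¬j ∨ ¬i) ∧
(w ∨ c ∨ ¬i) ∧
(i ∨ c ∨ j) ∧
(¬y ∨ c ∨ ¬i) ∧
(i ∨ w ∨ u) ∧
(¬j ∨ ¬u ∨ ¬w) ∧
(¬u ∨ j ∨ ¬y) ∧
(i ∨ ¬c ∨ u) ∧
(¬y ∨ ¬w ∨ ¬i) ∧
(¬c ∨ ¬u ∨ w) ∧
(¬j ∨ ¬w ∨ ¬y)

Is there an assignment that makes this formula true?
Yes

Yes, the formula is satisfiable.

One satisfying assignment is: u=True, w=False, y=False, j=True, i=False, c=False

Verification: With this assignment, all 24 clauses evaluate to true.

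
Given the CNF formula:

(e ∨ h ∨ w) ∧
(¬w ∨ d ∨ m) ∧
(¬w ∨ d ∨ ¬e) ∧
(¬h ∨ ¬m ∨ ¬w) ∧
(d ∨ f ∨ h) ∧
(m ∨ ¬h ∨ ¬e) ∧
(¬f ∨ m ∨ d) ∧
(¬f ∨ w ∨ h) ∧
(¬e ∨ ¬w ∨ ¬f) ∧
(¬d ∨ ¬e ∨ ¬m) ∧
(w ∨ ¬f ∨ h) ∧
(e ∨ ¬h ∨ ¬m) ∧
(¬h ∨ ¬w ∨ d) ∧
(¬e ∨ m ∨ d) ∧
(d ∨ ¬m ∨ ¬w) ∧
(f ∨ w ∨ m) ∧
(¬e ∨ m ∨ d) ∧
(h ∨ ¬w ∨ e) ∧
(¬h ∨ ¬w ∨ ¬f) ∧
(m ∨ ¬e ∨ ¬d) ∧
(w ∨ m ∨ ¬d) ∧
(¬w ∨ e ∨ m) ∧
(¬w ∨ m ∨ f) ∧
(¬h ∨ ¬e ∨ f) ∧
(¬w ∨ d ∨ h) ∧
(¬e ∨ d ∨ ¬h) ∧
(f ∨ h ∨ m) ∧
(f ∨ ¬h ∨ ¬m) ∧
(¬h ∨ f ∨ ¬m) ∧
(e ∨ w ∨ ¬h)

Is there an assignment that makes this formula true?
No

No, the formula is not satisfiable.

No assignment of truth values to the variables can make all 30 clauses true simultaneously.

The formula is UNSAT (unsatisfiable).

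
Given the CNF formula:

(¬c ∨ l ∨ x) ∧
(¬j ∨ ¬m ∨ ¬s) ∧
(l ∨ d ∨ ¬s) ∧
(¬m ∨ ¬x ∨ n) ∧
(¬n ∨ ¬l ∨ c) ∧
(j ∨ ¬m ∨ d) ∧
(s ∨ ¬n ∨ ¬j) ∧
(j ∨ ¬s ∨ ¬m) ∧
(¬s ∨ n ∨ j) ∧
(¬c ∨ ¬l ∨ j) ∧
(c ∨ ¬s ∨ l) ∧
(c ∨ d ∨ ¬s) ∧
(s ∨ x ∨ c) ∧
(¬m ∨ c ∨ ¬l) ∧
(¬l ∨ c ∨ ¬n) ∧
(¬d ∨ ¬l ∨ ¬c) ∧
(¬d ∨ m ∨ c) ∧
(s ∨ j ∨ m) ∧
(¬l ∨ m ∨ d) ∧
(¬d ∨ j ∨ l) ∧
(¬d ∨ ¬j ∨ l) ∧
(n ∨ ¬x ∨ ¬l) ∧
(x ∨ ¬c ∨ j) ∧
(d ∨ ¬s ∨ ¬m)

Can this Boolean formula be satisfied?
Yes

Yes, the formula is satisfiable.

One satisfying assignment is: c=True, l=False, x=True, n=False, j=True, d=False, s=False, m=False

Verification: With this assignment, all 24 clauses evaluate to true.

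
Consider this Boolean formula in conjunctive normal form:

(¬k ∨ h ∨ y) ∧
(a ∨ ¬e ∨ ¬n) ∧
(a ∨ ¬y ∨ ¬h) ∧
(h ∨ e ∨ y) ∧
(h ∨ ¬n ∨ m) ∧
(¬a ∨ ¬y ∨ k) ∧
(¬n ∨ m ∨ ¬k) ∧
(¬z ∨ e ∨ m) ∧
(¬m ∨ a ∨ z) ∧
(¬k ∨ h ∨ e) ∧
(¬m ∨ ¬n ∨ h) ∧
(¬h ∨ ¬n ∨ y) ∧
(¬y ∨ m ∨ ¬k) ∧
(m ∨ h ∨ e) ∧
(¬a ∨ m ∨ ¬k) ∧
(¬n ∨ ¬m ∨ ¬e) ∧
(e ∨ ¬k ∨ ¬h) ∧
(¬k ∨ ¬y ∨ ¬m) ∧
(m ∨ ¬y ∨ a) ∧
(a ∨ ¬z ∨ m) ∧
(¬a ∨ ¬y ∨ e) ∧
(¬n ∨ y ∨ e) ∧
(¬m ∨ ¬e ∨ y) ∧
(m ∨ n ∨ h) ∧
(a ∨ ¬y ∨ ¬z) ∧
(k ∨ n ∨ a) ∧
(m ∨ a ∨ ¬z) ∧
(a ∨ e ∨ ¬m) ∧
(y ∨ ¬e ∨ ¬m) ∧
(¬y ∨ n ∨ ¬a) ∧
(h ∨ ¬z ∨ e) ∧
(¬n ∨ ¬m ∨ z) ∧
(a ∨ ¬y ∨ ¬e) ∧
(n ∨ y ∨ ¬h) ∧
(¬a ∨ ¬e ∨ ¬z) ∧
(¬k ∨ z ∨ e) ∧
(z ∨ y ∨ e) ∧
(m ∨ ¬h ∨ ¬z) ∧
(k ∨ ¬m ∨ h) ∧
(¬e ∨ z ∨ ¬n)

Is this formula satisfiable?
No

No, the formula is not satisfiable.

No assignment of truth values to the variables can make all 40 clauses true simultaneously.

The formula is UNSAT (unsatisfiable).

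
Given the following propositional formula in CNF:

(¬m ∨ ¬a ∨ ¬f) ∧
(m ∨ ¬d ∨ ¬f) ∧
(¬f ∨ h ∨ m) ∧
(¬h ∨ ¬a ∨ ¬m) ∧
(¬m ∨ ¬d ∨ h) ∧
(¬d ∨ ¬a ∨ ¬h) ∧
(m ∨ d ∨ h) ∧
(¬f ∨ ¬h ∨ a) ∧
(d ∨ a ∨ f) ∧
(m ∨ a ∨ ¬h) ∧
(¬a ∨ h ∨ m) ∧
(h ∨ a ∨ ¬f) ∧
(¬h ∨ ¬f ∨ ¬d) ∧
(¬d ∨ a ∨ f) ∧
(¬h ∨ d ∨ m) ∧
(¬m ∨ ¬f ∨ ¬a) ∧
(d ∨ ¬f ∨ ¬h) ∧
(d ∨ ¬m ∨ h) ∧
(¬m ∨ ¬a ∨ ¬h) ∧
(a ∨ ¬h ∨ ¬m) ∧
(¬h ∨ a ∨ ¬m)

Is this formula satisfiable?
No

No, the formula is not satisfiable.

No assignment of truth values to the variables can make all 21 clauses true simultaneously.

The formula is UNSAT (unsatisfiable).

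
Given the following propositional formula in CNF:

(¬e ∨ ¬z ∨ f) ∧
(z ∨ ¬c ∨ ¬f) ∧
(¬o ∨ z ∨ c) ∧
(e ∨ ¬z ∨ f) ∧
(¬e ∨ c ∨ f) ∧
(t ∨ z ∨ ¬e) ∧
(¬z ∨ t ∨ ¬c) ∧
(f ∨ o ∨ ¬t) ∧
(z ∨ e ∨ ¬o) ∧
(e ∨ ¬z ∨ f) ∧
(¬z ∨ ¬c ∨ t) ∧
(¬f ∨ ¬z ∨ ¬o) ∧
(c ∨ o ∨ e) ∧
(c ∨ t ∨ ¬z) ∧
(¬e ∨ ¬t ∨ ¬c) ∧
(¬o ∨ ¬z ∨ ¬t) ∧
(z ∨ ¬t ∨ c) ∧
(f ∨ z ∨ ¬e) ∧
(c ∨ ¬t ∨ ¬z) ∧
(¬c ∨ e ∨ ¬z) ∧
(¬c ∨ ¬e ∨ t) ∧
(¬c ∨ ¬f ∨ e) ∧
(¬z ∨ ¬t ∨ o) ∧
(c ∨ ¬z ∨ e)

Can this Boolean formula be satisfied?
Yes

Yes, the formula is satisfiable.

One satisfying assignment is: t=False, e=False, f=False, o=False, z=False, c=True

Verification: With this assignment, all 24 clauses evaluate to true.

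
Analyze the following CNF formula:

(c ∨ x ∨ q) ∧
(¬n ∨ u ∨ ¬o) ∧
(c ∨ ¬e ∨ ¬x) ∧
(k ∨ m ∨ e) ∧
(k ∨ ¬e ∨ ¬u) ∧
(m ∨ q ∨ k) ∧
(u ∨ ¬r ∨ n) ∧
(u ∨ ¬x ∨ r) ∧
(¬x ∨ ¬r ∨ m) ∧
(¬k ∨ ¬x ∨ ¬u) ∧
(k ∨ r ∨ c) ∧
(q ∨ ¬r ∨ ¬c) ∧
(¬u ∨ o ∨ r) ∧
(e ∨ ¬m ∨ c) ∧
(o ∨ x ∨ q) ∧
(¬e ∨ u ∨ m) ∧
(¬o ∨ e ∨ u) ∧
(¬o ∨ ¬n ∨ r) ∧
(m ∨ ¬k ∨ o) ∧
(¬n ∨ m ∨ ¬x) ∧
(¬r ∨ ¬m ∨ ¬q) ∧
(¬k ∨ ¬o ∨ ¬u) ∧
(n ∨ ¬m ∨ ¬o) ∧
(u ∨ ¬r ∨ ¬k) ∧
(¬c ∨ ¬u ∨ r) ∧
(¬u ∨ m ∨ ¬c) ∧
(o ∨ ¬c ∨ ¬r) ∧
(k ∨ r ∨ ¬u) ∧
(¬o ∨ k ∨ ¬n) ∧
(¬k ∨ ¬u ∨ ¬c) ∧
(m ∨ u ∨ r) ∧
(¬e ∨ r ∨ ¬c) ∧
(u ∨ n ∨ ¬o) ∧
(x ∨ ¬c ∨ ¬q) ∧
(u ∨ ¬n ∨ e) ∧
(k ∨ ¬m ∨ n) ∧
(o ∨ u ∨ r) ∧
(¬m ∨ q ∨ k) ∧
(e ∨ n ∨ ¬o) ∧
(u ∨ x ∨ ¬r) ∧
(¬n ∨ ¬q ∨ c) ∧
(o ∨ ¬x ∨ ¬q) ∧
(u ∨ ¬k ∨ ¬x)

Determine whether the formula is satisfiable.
No

No, the formula is not satisfiable.

No assignment of truth values to the variables can make all 43 clauses true simultaneously.

The formula is UNSAT (unsatisfiable).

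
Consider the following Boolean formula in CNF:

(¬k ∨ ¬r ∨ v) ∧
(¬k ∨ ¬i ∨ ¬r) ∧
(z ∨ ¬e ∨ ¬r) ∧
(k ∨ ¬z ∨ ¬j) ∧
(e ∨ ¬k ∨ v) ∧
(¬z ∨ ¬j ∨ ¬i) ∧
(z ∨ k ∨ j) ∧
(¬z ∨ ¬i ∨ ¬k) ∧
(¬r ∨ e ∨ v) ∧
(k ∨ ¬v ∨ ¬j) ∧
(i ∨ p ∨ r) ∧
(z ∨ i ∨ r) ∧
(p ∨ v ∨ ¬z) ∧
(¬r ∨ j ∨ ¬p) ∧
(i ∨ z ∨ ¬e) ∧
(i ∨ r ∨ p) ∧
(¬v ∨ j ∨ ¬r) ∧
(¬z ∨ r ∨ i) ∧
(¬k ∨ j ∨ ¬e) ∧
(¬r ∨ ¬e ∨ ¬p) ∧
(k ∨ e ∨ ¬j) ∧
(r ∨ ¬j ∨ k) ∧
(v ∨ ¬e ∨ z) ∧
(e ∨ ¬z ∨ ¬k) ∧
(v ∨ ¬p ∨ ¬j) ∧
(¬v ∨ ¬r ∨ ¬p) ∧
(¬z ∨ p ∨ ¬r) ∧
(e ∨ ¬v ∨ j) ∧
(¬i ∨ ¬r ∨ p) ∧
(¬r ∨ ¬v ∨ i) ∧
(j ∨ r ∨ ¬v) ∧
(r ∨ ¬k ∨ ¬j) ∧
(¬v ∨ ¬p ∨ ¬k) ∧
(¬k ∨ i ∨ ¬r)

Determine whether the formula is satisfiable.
Yes

Yes, the formula is satisfiable.

One satisfying assignment is: r=False, p=True, i=True, j=False, e=False, k=False, v=False, z=True

Verification: With this assignment, all 34 clauses evaluate to true.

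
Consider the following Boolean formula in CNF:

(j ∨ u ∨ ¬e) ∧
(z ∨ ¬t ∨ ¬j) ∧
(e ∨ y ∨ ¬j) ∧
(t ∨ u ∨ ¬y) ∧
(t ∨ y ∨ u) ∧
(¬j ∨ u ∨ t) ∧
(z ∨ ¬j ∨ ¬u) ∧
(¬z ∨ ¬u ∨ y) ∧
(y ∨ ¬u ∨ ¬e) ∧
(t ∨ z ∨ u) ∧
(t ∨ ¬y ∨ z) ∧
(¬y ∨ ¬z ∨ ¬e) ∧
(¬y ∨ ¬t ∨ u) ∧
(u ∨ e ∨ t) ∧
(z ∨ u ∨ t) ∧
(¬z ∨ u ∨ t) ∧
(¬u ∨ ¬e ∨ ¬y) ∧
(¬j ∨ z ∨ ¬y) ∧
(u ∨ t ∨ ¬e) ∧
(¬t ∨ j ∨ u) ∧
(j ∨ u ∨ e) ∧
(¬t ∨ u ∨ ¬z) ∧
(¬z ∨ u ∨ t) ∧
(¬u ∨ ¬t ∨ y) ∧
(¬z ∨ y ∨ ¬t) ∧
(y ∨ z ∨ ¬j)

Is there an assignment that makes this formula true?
Yes

Yes, the formula is satisfiable.

One satisfying assignment is: u=True, e=False, y=False, t=False, z=False, j=False

Verification: With this assignment, all 26 clauses evaluate to true.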